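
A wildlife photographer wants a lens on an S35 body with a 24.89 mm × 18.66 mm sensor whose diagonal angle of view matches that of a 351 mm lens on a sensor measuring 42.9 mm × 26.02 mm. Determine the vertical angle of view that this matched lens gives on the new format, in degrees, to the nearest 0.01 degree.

4.91°

Sensor diagonal = √(42.9² + 26.02²) = √2517.4504 ≈ 50.1742 mm.
Sensor diagonal = √(24.89² + 18.66²) = √967.7077 ≈ 31.1080 mm.
Equal diagonal AOV ⇒ f₂ = f₁ · 31.1080/50.1742 = 351 × 0.62000 ≈ 217.6200 mm.
Vertical AOV on the new format = 2·arctan(18.66 / (2 × 217.6200)) = 2·arctan(0.04287) ≈ 4.9099°.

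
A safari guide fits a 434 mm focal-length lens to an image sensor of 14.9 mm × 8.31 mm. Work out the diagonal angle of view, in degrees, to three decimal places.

2.252°

Sensor diagonal = √(14.9² + 8.31²) = √291.0661 ≈ 17.0607 mm.
Angle of view α = 2·arctan(d/2f) with d = 17.0607 mm and f = 434 mm.
d/2f = 0.01966; arctan(0.01966) ≈ 1.1260°, so α ≈ 2.2520°.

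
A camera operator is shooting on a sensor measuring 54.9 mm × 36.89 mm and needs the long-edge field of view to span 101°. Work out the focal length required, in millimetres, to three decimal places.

22.628 mm

From α = 2·arctan(w/2f) we get f = w / (2·tan(α/2)).
With w = 54.9 mm and α/2 = 50.5°, tan(α/2) ≈ 1.21310, so f ≈ 54.9 / 2.42619 ≈ 22.6280 mm.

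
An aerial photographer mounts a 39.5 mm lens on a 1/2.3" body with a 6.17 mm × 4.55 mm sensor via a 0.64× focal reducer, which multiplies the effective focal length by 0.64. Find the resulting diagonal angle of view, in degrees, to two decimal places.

Effective focal length f = 39.5 × 0.64 = 25.28 mm.
Sensor diagonal = √(6.17² + 4.55²) = √58.7714 ≈ 7.6663 mm.
α = 2·arctan(7.666 / (2 × 25.28)) = 2·arctan(0.15163) ≈ 17.2438°.

17.24°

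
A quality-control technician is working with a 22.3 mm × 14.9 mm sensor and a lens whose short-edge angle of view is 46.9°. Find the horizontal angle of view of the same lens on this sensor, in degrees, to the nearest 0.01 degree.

65.98°

From the short-edge AOV: f = 14.9 / (2·tan(23.45°)) = 14.9 / 0.86755 ≈ 17.1748 mm.
Horizontal AOV = 2·arctan(22.3 / (2 × 17.1748)) = 2·arctan(0.64921) ≈ 65.9838°.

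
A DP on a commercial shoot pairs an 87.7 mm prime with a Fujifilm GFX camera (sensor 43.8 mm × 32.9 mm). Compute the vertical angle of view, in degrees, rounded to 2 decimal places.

Angle of view α = 2·arctan(h/2f) with h = 32.9 mm and f = 87.7 mm.
h/2f = 0.18757; arctan(0.18757) ≈ 10.6236°, so α ≈ 21.2472°.

21.25°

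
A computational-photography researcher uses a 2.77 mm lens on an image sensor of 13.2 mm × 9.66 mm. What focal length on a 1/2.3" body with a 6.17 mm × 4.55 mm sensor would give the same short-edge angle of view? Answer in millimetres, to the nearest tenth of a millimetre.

1.3 mm

Equal angle of view means equal height/f ratio, so f₂ = f₁ · (height₂/height₁) = 2.77 × 4.55/9.66.
f₂ = 2.77 × 0.47101 ≈ 1.305 mm.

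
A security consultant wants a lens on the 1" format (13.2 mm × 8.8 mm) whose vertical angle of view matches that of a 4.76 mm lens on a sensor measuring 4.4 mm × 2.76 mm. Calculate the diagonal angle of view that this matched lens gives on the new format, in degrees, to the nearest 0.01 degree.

Equal vertical AOV ⇒ f₂ = f₁ · 8.8/2.76 = 4.76 × 3.18841 ≈ 15.1768 mm.
Sensor diagonal = √(13.2² + 8.8²) = √251.6800 ≈ 15.8644 mm.
Diagonal AOV on the new format = 2·arctan(15.8644 / (2 × 15.1768)) = 2·arctan(0.52265) ≈ 55.1879°.

55.19°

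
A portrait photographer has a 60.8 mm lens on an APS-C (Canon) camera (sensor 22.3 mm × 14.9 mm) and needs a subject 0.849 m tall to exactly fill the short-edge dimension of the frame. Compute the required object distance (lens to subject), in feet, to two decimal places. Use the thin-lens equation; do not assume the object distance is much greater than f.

11.57 ft

W: 0.849 m = 849 mm.
Magnification m = h/W = dᵢ/dₒ; combined with 1/f = 1/dₒ + 1/dᵢ this gives dₒ = f·(1 + W/h).
dₒ = 60.8 mm × (1 + 849/14.9) = 60.8 × 57.9799 ≈ 3525.176 mm = 3525.176/304.8 ft = 11.5655 ft.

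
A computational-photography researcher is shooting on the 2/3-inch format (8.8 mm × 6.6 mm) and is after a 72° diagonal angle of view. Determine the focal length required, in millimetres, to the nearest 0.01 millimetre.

7.57 mm

Sensor diagonal = √(8.8² + 6.6²) = √121.0000 ≈ 11.0000 mm.
From α = 2·arctan(d/2f) we get f = d / (2·tan(α/2)).
With d = 11.0000 mm and α/2 = 36°, tan(α/2) ≈ 0.72654, so f ≈ 11.0000 / 1.45309 ≈ 7.5701 mm.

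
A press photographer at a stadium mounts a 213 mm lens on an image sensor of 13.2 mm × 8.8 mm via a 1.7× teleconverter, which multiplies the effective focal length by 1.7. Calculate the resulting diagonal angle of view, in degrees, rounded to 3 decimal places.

2.510°

Effective focal length f = 213 × 1.7 = 362.1 mm.
Sensor diagonal = √(13.2² + 8.8²) = √251.6800 ≈ 15.8644 mm.
α = 2·arctan(15.864 / (2 × 362.1)) = 2·arctan(0.02191) ≈ 2.5099°.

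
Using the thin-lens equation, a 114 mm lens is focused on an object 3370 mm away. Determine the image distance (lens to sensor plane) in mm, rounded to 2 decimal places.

117.99 mm

1/dᵢ = 1/f − 1/dₒ = 1/114 − 1/3370 = 0.0084752 mm⁻¹.
dᵢ = 1/0.0084752 ≈ 117.9914 mm.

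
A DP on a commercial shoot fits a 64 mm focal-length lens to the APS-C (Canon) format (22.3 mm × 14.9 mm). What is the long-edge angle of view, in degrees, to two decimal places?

Angle of view α = 2·arctan(w/2f) with w = 22.3 mm and f = 64 mm.
w/2f = 0.17422; arctan(0.17422) ≈ 9.8828°, so α ≈ 19.7656°.

19.77°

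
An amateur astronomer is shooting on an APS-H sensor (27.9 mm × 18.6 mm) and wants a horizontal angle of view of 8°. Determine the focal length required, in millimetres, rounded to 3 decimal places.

199.494 mm

From α = 2·arctan(w/2f) we get f = w / (2·tan(α/2)).
With w = 27.9 mm and α/2 = 4°, tan(α/2) ≈ 0.06993, so f ≈ 27.9 / 0.13985 ≈ 199.4943 mm.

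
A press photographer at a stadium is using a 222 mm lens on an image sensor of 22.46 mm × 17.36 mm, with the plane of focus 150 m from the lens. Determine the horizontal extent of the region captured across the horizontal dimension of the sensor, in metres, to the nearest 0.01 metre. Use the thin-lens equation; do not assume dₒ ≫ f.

dₒ: 150 m = 150000 mm.
Similar triangles through the lens centre give W/dₒ = w/dᵢ; with 1/f = 1/dₒ + 1/dᵢ this gives W = w·(dₒ − f)/f.
W = 22.46 mm × (150000 − 222) / 222 = 22.46 × 674.6757 ≈ 15153.216 mm = 15.1532 m.

15.15 m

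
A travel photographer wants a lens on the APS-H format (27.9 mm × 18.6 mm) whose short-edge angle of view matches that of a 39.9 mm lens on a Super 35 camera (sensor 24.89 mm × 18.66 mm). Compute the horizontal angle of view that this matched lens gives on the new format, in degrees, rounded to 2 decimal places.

38.66°

Equal short-edge AOV ⇒ f₂ = f₁ · 18.6/18.66 = 39.9 × 0.99678 ≈ 39.7717 mm.
Horizontal AOV on the new format = 2·arctan(27.9 / (2 × 39.7717)) = 2·arctan(0.35075) ≈ 38.6568°.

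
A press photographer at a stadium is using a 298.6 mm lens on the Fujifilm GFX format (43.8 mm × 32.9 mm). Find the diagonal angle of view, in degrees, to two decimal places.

10.48°

Sensor diagonal = √(43.8² + 32.9²) = √3000.8500 ≈ 54.7800 mm.
Angle of view α = 2·arctan(d/2f) with d = 54.7800 mm and f = 298.6 mm.
d/2f = 0.09173; arctan(0.09173) ≈ 5.2410°, so α ≈ 10.4819°.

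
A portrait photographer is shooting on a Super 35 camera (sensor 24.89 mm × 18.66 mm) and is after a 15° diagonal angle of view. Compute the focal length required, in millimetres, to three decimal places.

Sensor diagonal = √(24.89² + 18.66²) = √967.7077 ≈ 31.1080 mm.
From α = 2·arctan(d/2f) we get f = d / (2·tan(α/2)).
With d = 31.1080 mm and α/2 = 7.5°, tan(α/2) ≈ 0.13165, so f ≈ 31.1080 / 0.26330 ≈ 118.1444 mm.

118.144 mm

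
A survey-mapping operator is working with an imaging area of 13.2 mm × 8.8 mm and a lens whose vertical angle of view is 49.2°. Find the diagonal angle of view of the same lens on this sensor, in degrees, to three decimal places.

79.071°

From the vertical AOV: f = 8.8 / (2·tan(24.6°)) = 8.8 / 0.91567 ≈ 9.6104 mm.
Sensor diagonal = √(13.2² + 8.8²) = √251.6800 ≈ 15.8644 mm.
Diagonal AOV = 2·arctan(15.8644 / (2 × 9.6104)) = 2·arctan(0.82538) ≈ 79.0708°.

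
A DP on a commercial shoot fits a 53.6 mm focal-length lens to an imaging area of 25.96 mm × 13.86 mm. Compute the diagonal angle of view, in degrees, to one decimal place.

Sensor diagonal = √(25.96² + 13.86²) = √866.0212 ≈ 29.4282 mm.
Angle of view α = 2·arctan(d/2f) with d = 29.4282 mm and f = 53.6 mm.
d/2f = 0.27452; arctan(0.27452) ≈ 15.3505°, so α ≈ 30.7011°.

30.7°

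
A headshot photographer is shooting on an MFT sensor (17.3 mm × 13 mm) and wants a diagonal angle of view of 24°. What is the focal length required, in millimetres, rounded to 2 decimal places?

50.90 mm

Sensor diagonal = √(17.3² + 13²) = √468.2900 ≈ 21.6400 mm.
From α = 2·arctan(d/2f) we get f = d / (2·tan(α/2)).
With d = 21.6400 mm and α/2 = 12°, tan(α/2) ≈ 0.21256, so f ≈ 21.6400 / 0.42511 ≈ 50.9041 mm.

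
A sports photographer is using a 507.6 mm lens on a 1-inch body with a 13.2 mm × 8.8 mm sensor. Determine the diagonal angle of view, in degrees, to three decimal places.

Sensor diagonal = √(13.2² + 8.8²) = √251.6800 ≈ 15.8644 mm.
Angle of view α = 2·arctan(d/2f) with d = 15.8644 mm and f = 507.6 mm.
d/2f = 0.01563; arctan(0.01563) ≈ 0.8953°, so α ≈ 1.7906°.

1.791°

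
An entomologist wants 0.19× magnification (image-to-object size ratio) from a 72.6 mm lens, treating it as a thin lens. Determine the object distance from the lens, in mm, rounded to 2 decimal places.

With m = dᵢ/dₒ and 1/f = 1/dₒ + 1/dᵢ, substituting dᵢ = m·dₒ gives 1/f = (1 + 1/m)/dₒ, hence dₒ = f·(1 + 1/m).
dₒ = 72.6 × (1 + 1/0.19) = 72.6 × 6.26316 ≈ 454.705 mm.

454.71 mm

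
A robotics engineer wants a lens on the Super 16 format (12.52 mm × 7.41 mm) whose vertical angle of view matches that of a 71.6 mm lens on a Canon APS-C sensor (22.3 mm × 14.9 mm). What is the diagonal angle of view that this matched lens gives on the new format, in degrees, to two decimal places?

Equal vertical AOV ⇒ f₂ = f₁ · 7.41/14.9 = 71.6 × 0.49732 ≈ 35.6078 mm.
Sensor diagonal = √(12.52² + 7.41²) = √211.6585 ≈ 14.5485 mm.
Diagonal AOV on the new format = 2·arctan(14.5485 / (2 × 35.6078)) = 2·arctan(0.20429) ≈ 23.0919°.

23.09°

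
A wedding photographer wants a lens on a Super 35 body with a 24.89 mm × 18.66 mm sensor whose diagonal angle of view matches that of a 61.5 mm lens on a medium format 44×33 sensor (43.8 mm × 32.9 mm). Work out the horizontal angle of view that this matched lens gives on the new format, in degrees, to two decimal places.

39.23°

Sensor diagonal = √(43.8² + 32.9²) = √3000.8500 ≈ 54.7800 mm.
Sensor diagonal = √(24.89² + 18.66²) = √967.7077 ≈ 31.1080 mm.
Equal diagonal AOV ⇒ f₂ = f₁ · 31.1080/54.7800 = 61.5 × 0.56787 ≈ 34.9241 mm.
Horizontal AOV on the new format = 2·arctan(24.89 / (2 × 34.9241)) = 2·arctan(0.35634) ≈ 39.2265°.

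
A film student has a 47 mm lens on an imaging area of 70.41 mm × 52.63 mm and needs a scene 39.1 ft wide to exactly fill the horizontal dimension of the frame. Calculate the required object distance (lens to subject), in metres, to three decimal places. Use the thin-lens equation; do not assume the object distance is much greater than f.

8.002 m

W: 39.1 ft × 304.8 mm/ft = 11917.68 mm.
Magnification m = w/W = dᵢ/dₒ; combined with 1/f = 1/dₒ + 1/dᵢ this gives dₒ = f·(1 + W/w).
dₒ = 47 mm × (1 + 11917.7/70.41) = 47 × 170.2612 ≈ 8002.275 mm = 8.00228 m.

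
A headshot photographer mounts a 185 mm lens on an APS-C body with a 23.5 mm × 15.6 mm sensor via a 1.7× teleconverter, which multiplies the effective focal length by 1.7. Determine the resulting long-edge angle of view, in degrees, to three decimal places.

4.279°

Effective focal length f = 185 × 1.7 = 314.5 mm.
α = 2·arctan(23.5 / (2 × 314.5)) = 2·arctan(0.03736) ≈ 4.2793°.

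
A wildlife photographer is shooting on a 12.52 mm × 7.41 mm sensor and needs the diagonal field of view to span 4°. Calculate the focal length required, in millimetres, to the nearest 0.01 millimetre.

208.31 mm

Sensor diagonal = √(12.52² + 7.41²) = √211.6585 ≈ 14.5485 mm.
From α = 2·arctan(d/2f) we get f = d / (2·tan(α/2)).
With d = 14.5485 mm and α/2 = 2°, tan(α/2) ≈ 0.03492, so f ≈ 14.5485 / 0.06984 ≈ 208.3071 mm.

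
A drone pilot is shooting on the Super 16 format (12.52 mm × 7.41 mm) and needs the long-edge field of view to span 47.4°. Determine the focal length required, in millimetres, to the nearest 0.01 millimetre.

14.26 mm

From α = 2·arctan(w/2f) we get f = w / (2·tan(α/2)).
With w = 12.52 mm and α/2 = 23.7°, tan(α/2) ≈ 0.43897, so f ≈ 12.52 / 0.87794 ≈ 14.2607 mm.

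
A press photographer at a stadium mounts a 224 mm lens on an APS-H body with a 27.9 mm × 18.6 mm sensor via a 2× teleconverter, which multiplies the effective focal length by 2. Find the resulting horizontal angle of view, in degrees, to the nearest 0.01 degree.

3.57°

Effective focal length f = 224 × 2 = 448 mm.
α = 2·arctan(27.9 / (2 × 448)) = 2·arctan(0.03114) ≈ 3.5670°.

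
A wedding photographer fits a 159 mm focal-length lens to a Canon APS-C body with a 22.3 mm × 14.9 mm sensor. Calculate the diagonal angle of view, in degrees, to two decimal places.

Sensor diagonal = √(22.3² + 14.9²) = √719.3000 ≈ 26.8198 mm.
Angle of view α = 2·arctan(d/2f) with d = 26.8198 mm and f = 159 mm.
d/2f = 0.08434; arctan(0.08434) ≈ 4.8209°, so α ≈ 9.6417°.

9.64°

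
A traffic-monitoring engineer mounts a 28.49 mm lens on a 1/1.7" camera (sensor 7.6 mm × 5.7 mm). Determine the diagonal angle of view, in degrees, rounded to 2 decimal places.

Sensor diagonal = √(7.6² + 5.7²) = √90.2500 ≈ 9.5000 mm.
Angle of view α = 2·arctan(d/2f) with d = 9.5000 mm and f = 28.49 mm.
d/2f = 0.16673; arctan(0.16673) ≈ 9.4656°, so α ≈ 18.9312°.

18.93°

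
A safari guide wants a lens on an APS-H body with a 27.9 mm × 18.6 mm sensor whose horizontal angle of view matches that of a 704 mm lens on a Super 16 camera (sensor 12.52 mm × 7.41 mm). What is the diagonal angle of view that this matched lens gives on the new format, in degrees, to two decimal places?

1.22°

Equal horizontal AOV ⇒ f₂ = f₁ · 27.9/12.52 = 704 × 2.22843 ≈ 1568.8179 mm.
Sensor diagonal = √(27.9² + 18.6²) = √1124.3700 ≈ 33.5316 mm.
Diagonal AOV on the new format = 2·arctan(33.5316 / (2 × 1568.8179)) = 2·arctan(0.01069) ≈ 1.2246°.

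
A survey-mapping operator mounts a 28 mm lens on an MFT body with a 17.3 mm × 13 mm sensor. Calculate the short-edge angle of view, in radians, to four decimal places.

Angle of view α = 2·arctan(h/2f) with h = 13 mm and f = 28 mm.
h/2f = 0.23214; arctan(0.23214) ≈ 0.2281 rad, so α ≈ 0.4562 rad.

0.4562 rad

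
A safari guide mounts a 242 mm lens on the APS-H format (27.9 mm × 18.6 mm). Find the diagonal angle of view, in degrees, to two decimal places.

Sensor diagonal = √(27.9² + 18.6²) = √1124.3700 ≈ 33.5316 mm.
Angle of view α = 2·arctan(d/2f) with d = 33.5316 mm and f = 242 mm.
d/2f = 0.06928; arctan(0.06928) ≈ 3.9631°, so α ≈ 7.9263°.

7.93°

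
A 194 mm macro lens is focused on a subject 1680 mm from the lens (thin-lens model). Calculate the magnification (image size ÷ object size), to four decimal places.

Thin lens: 1/f = 1/dₒ + 1/dᵢ → 1/dᵢ = 1/194 − 1/1680 = 0.0045594 mm⁻¹, so dᵢ ≈ 219.3271 mm.
Magnification m = dᵢ/dₒ = 219.3271/1680 ≈ 0.13055.

0.1306×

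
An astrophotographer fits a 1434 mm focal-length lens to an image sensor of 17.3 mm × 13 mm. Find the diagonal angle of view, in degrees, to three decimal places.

Sensor diagonal = √(17.3² + 13²) = √468.2900 ≈ 21.6400 mm.
Angle of view α = 2·arctan(d/2f) with d = 21.6400 mm and f = 1434 mm.
d/2f = 0.00755; arctan(0.00755) ≈ 0.4323°, so α ≈ 0.8646°.

0.865°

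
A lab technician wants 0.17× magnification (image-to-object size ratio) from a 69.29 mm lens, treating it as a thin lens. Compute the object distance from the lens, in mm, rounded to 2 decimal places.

476.88 mm

With m = dᵢ/dₒ and 1/f = 1/dₒ + 1/dᵢ, substituting dᵢ = m·dₒ gives 1/f = (1 + 1/m)/dₒ, hence dₒ = f·(1 + 1/m).
dₒ = 69.29 × (1 + 1/0.17) = 69.29 × 6.88235 ≈ 476.878 mm.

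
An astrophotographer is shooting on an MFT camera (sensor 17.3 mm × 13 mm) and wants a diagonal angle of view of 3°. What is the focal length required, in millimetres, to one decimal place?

413.2 mm

Sensor diagonal = √(17.3² + 13²) = √468.2900 ≈ 21.6400 mm.
From α = 2·arctan(d/2f) we get f = d / (2·tan(α/2)).
With d = 21.6400 mm and α/2 = 1.5°, tan(α/2) ≈ 0.02619, so f ≈ 21.6400 / 0.05237 ≈ 413.1993 mm.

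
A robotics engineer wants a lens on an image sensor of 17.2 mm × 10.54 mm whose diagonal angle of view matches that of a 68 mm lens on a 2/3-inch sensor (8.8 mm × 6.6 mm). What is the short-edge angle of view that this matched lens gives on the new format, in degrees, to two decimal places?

4.84°

Sensor diagonal = √(8.8² + 6.6²) = √121.0000 ≈ 11.0000 mm.
Sensor diagonal = √(17.2² + 10.54²) = √406.9316 ≈ 20.1725 mm.
Equal diagonal AOV ⇒ f₂ = f₁ · 20.1725/11.0000 = 68 × 1.83387 ≈ 124.7030 mm.
Short-edge AOV on the new format = 2·arctan(10.54 / (2 × 124.7030)) = 2·arctan(0.04226) ≈ 4.8398°.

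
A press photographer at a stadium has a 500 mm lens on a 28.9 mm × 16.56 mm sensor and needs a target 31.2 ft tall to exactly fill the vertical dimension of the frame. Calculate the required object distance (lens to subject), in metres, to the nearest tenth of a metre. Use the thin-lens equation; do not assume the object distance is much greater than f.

W: 31.2 ft × 304.8 mm/ft = 9509.76 mm.
Magnification m = h/W = dᵢ/dₒ; combined with 1/f = 1/dₒ + 1/dᵢ this gives dₒ = f·(1 + W/h).
dₒ = 500 mm × (1 + 9509.76/16.56) = 500 × 575.2609 ≈ 287630.426 mm = 287.63 m.

287.6 m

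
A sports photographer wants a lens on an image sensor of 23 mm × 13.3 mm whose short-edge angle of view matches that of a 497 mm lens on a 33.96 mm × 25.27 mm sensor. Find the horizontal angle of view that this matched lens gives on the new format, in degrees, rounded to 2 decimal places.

Equal short-edge AOV ⇒ f₂ = f₁ · 13.3/25.27 = 497 × 0.52632 ≈ 261.5789 mm.
Horizontal AOV on the new format = 2·arctan(23 / (2 × 261.5789)) = 2·arctan(0.04396) ≈ 5.0346°.

5.03°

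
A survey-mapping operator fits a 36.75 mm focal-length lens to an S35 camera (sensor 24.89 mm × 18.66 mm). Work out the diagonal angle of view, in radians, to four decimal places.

0.8008 rad

Sensor diagonal = √(24.89² + 18.66²) = √967.7077 ≈ 31.1080 mm.
Angle of view α = 2·arctan(d/2f) with d = 31.1080 mm and f = 36.75 mm.
d/2f = 0.42324; arctan(0.42324) ≈ 0.4004 rad, so α ≈ 0.8008 rad.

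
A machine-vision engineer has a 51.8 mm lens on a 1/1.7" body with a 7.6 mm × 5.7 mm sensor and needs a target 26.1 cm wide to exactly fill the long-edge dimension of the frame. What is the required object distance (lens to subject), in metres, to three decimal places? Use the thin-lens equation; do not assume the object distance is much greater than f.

W: 26.1 cm = 261 mm.
Magnification m = w/W = dᵢ/dₒ; combined with 1/f = 1/dₒ + 1/dᵢ this gives dₒ = f·(1 + W/w).
dₒ = 51.8 mm × (1 + 261/7.6) = 51.8 × 35.3421 ≈ 1830.721 mm = 1.83072 m.

1.831 m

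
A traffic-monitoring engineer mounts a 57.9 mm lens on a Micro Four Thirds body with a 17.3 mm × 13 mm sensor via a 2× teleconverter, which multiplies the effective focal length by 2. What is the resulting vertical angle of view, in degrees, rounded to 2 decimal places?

Effective focal length f = 57.9 × 2 = 115.8 mm.
α = 2·arctan(13 / (2 × 115.8)) = 2·arctan(0.05613) ≈ 6.4254°.

6.43°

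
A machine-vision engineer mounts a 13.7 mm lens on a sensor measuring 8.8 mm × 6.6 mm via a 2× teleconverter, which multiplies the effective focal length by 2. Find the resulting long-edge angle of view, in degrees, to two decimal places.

Effective focal length f = 13.7 × 2 = 27.4 mm.
α = 2·arctan(8.8 / (2 × 27.4)) = 2·arctan(0.16058) ≈ 18.2458°.

18.25°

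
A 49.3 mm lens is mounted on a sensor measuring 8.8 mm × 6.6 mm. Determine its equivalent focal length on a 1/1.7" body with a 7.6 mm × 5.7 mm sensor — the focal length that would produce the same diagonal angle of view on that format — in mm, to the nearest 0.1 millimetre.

Sensor diagonal = √(8.8² + 6.6²) = √121.0000 ≈ 11.0000 mm.
Sensor diagonal = √(7.6² + 5.7²) = √90.2500 ≈ 9.5000 mm.
Equal angle of view means equal diagonal/f ratio, so f₂ = f₁ · (diagonal₂/diagonal₁) = 49.3 × 9.5000/11.0000.
f₂ = 49.3 × 0.86364 ≈ 42.577 mm.

42.6 mm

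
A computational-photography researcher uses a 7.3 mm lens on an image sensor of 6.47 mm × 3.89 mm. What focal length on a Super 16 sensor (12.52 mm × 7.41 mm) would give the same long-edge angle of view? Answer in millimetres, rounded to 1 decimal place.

14.1 mm

Equal angle of view means equal width/f ratio, so f₂ = f₁ · (width₂/width₁) = 7.3 × 12.52/6.47.
f₂ = 7.3 × 1.93509 ≈ 14.126 mm.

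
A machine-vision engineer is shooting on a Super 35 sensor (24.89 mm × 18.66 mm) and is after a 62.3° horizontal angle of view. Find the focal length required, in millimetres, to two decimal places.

From α = 2·arctan(w/2f) we get f = w / (2·tan(α/2)).
With w = 24.89 mm and α/2 = 31.15°, tan(α/2) ≈ 0.60443, so f ≈ 24.89 / 1.20886 ≈ 20.5897 mm.

20.59 mm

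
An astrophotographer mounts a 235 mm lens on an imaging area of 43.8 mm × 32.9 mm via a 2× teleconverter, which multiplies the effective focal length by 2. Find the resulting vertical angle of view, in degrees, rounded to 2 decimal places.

4.01°

Effective focal length f = 235 × 2 = 470 mm.
α = 2·arctan(32.9 / (2 × 470)) = 2·arctan(0.03500) ≈ 4.0091°.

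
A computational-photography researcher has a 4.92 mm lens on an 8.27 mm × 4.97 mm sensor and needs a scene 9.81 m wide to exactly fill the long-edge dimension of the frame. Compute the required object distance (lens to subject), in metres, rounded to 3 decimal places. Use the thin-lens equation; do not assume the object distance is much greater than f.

W: 9.81 m = 9810 mm.
Magnification m = w/W = dᵢ/dₒ; combined with 1/f = 1/dₒ + 1/dᵢ this gives dₒ = f·(1 + W/w).
dₒ = 4.92 mm × (1 + 9810/8.27) = 4.92 × 1187.2152 ≈ 5841.099 mm = 5.8411 m.

5.841 m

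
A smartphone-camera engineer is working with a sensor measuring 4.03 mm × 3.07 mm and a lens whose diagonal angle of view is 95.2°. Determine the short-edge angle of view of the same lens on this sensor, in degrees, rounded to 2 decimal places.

67.14°

Sensor diagonal = √(4.03² + 3.07²) = √25.6658 ≈ 5.0661 mm.
From the diagonal AOV: f = 5.0661 / (2·tan(47.6°)) = 5.0661 / 2.19028 ≈ 2.3130 mm.
Short-edge AOV = 2·arctan(3.07 / (2 × 2.3130)) = 2·arctan(0.66364) ≈ 67.1394°.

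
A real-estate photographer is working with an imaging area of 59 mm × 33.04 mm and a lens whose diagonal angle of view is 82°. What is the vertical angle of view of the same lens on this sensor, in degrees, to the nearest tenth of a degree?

46.0°

Sensor diagonal = √(59² + 33.04²) = √4572.6416 ≈ 67.6213 mm.
From the diagonal AOV: f = 67.6213 / (2·tan(41°)) = 67.6213 / 1.73857 ≈ 38.8947 mm.
Vertical AOV = 2·arctan(33.04 / (2 × 38.8947)) = 2·arctan(0.42474) ≈ 46.0254°.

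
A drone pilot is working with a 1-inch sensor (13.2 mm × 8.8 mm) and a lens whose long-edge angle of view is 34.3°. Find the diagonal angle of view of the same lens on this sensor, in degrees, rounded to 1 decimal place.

From the long-edge AOV: f = 13.2 / (2·tan(17.15°)) = 13.2 / 0.61719 ≈ 21.3872 mm.
Sensor diagonal = √(13.2² + 8.8²) = √251.6800 ≈ 15.8644 mm.
Diagonal AOV = 2·arctan(15.8644 / (2 × 21.3872)) = 2·arctan(0.37089) ≈ 40.6982°.

40.7°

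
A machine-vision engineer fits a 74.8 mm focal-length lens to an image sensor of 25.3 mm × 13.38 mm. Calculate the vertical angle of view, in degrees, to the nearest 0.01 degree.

10.22°

Angle of view α = 2·arctan(h/2f) with h = 13.38 mm and f = 74.8 mm.
h/2f = 0.08944; arctan(0.08944) ≈ 5.1109°, so α ≈ 10.2217°.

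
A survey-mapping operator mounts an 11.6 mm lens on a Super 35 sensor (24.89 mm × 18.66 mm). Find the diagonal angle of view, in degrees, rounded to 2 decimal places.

Sensor diagonal = √(24.89² + 18.66²) = √967.7077 ≈ 31.1080 mm.
Angle of view α = 2·arctan(d/2f) with d = 31.1080 mm and f = 11.6 mm.
d/2f = 1.34086; arctan(1.34086) ≈ 53.2848°, so α ≈ 106.5697°.

106.57°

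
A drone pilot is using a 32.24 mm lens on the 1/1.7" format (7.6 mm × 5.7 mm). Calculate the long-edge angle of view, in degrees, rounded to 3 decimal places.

13.444°

Angle of view α = 2·arctan(w/2f) with w = 7.6 mm and f = 32.24 mm.
w/2f = 0.11787; arctan(0.11787) ≈ 6.7222°, so α ≈ 13.4444°.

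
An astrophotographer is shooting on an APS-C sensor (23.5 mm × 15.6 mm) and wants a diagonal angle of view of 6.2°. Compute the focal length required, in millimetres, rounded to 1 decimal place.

Sensor diagonal = √(23.5² + 15.6²) = √795.6100 ≈ 28.2066 mm.
From α = 2·arctan(d/2f) we get f = d / (2·tan(α/2)).
With d = 28.2066 mm and α/2 = 3.1°, tan(α/2) ≈ 0.05416, so f ≈ 28.2066 / 0.10832 ≈ 260.4096 mm.

260.4 mm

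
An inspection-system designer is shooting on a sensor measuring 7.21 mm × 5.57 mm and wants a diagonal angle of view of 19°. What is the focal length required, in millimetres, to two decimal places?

Sensor diagonal = √(7.21² + 5.57²) = √83.0090 ≈ 9.1109 mm.
From α = 2·arctan(d/2f) we get f = d / (2·tan(α/2)).
With d = 9.1109 mm and α/2 = 9.5°, tan(α/2) ≈ 0.16734, so f ≈ 9.1109 / 0.33469 ≈ 27.2224 mm.

27.22 mm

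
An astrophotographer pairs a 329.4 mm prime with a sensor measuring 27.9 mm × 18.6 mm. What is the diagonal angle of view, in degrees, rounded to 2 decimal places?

5.83°

Sensor diagonal = √(27.9² + 18.6²) = √1124.3700 ≈ 33.5316 mm.
Angle of view α = 2·arctan(d/2f) with d = 33.5316 mm and f = 329.4 mm.
d/2f = 0.05090; arctan(0.05090) ≈ 2.9137°, so α ≈ 5.8275°.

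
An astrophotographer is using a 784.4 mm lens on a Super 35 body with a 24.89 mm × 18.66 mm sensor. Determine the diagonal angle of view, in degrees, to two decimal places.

Sensor diagonal = √(24.89² + 18.66²) = √967.7077 ≈ 31.1080 mm.
Angle of view α = 2·arctan(d/2f) with d = 31.1080 mm and f = 784.4 mm.
d/2f = 0.01983; arctan(0.01983) ≈ 1.1360°, so α ≈ 2.2720°.

2.27°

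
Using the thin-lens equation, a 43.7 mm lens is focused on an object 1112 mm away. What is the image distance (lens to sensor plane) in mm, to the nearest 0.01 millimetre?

1/dᵢ = 1/f − 1/dₒ = 1/43.7 − 1/1112 = 0.0219840 mm⁻¹.
dᵢ = 1/0.0219840 ≈ 45.4876 mm.

45.49 mm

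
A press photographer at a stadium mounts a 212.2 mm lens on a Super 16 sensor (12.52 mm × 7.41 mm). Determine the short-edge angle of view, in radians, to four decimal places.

Angle of view α = 2·arctan(h/2f) with h = 7.41 mm and f = 212.2 mm.
h/2f = 0.01746; arctan(0.01746) ≈ 0.0175 rad, so α ≈ 0.0349 rad.

0.0349 rad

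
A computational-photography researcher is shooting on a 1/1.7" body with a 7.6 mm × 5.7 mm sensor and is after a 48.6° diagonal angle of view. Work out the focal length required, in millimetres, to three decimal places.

10.520 mm

Sensor diagonal = √(7.6² + 5.7²) = √90.2500 ≈ 9.5000 mm.
From α = 2·arctan(d/2f) we get f = d / (2·tan(α/2)).
With d = 9.5000 mm and α/2 = 24.3°, tan(α/2) ≈ 0.45152, so f ≈ 9.5000 / 0.90303 ≈ 10.5201 mm.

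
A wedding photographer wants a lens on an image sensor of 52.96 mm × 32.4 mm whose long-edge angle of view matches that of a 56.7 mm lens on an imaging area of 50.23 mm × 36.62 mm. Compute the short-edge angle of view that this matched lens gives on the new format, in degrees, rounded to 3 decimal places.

30.324°

Equal long-edge AOV ⇒ f₂ = f₁ · 52.96/50.23 = 56.7 × 1.05435 ≈ 59.7816 mm.
Short-edge AOV on the new format = 2·arctan(32.4 / (2 × 59.7816)) = 2·arctan(0.27099) ≈ 30.3245°.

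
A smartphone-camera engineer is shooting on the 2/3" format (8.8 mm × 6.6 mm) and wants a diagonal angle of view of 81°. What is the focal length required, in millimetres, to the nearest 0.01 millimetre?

Sensor diagonal = √(8.8² + 6.6²) = √121.0000 ≈ 11.0000 mm.
From α = 2·arctan(d/2f) we get f = d / (2·tan(α/2)).
With d = 11.0000 mm and α/2 = 40.5°, tan(α/2) ≈ 0.85408, so f ≈ 11.0000 / 1.70816 ≈ 6.4397 mm.

6.44 mm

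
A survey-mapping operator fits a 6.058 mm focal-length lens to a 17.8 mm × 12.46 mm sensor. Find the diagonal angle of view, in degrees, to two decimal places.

121.71°

Sensor diagonal = √(17.8² + 12.46²) = √472.0916 ≈ 21.7277 mm.
Angle of view α = 2·arctan(d/2f) with d = 21.7277 mm and f = 6.058 mm.
d/2f = 1.79330; arctan(1.79330) ≈ 60.8547°, so α ≈ 121.7093°.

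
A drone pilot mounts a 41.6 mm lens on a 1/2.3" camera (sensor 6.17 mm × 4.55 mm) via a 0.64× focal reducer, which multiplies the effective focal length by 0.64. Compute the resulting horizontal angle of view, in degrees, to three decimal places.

13.219°

Effective focal length f = 41.6 × 0.64 = 26.624 mm.
α = 2·arctan(6.17 / (2 × 26.624)) = 2·arctan(0.11587) ≈ 13.2191°.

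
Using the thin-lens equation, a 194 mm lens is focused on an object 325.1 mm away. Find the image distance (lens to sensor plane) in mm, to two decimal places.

1/dᵢ = 1/f − 1/dₒ = 1/194 − 1/325.1 = 0.0020787 mm⁻¹.
dᵢ = 1/0.0020787 ≈ 481.0786 mm.

481.08 mm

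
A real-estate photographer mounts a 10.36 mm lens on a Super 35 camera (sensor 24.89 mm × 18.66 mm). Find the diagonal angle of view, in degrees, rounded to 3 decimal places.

112.667°

Sensor diagonal = √(24.89² + 18.66²) = √967.7077 ≈ 31.1080 mm.
Angle of view α = 2·arctan(d/2f) with d = 31.1080 mm and f = 10.36 mm.
d/2f = 1.50135; arctan(1.50135) ≈ 56.3337°, so α ≈ 112.6675°.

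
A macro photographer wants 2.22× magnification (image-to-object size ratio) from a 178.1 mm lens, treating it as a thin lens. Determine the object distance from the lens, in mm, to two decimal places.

With m = dᵢ/dₒ and 1/f = 1/dₒ + 1/dᵢ, substituting dᵢ = m·dₒ gives 1/f = (1 + 1/m)/dₒ, hence dₒ = f·(1 + 1/m).
dₒ = 178.1 × (1 + 1/2.22) = 178.1 × 1.45045 ≈ 258.325 mm.

258.33 mm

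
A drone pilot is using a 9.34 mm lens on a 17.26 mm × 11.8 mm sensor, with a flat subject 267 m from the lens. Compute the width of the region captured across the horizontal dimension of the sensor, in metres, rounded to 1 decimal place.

dₒ: 267 m = 267000 mm.
Similar triangles through the lens centre give W/dₒ = w/dᵢ; with 1/f = 1/dₒ + 1/dᵢ this gives W = w·(dₒ − f)/f.
W = 17.26 mm × (267000 − 9.34) / 9.34 = 17.26 × 28585.7238 ≈ 493389.592 mm = 493.39 m.

493.4 m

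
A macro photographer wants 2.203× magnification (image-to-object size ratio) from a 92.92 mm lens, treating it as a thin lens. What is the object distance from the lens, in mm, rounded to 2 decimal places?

135.10 mm

With m = dᵢ/dₒ and 1/f = 1/dₒ + 1/dᵢ, substituting dᵢ = m·dₒ gives 1/f = (1 + 1/m)/dₒ, hence dₒ = f·(1 + 1/m).
dₒ = 92.92 × (1 + 1/2.203) = 92.92 × 1.45393 ≈ 135.099 mm.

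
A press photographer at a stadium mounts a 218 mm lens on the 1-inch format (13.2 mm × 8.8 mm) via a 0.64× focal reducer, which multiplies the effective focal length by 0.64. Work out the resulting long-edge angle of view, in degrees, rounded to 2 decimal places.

Effective focal length f = 218 × 0.64 = 139.52 mm.
α = 2·arctan(13.2 / (2 × 139.52)) = 2·arctan(0.04731) ≈ 5.4167°.

5.42°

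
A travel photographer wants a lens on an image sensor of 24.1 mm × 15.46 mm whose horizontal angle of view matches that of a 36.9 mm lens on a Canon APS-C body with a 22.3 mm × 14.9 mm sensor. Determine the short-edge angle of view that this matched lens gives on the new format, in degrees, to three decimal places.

Equal horizontal AOV ⇒ f₂ = f₁ · 24.1/22.3 = 36.9 × 1.08072 ≈ 39.8785 mm.
Short-edge AOV on the new format = 2·arctan(15.46 / (2 × 39.8785)) = 2·arctan(0.19384) ≈ 21.9402°.

21.940°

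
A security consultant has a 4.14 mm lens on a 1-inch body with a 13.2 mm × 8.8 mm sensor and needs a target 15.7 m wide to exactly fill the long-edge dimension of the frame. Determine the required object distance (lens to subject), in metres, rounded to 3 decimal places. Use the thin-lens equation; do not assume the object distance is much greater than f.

W: 15.7 m = 15700 mm.
Magnification m = w/W = dᵢ/dₒ; combined with 1/f = 1/dₒ + 1/dᵢ this gives dₒ = f·(1 + W/w).
dₒ = 4.14 mm × (1 + 15700/13.2) = 4.14 × 1190.3939 ≈ 4928.231 mm = 4.92823 m.

4.928 m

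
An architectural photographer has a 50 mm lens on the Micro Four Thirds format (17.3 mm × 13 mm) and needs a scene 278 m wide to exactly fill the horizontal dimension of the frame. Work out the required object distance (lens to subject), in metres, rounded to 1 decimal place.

W: 278 m = 278000 mm.
Magnification m = w/W = dᵢ/dₒ; combined with 1/f = 1/dₒ + 1/dᵢ this gives dₒ = f·(1 + W/w).
dₒ = 50 mm × (1 + 278000/17.3) = 50 × 16070.3642 ≈ 803518.208 mm = 803.518 m.

803.5 m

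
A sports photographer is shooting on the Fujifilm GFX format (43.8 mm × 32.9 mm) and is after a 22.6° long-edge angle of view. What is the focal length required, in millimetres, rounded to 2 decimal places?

From α = 2·arctan(w/2f) we get f = w / (2·tan(α/2)).
With w = 43.8 mm and α/2 = 11.3°, tan(α/2) ≈ 0.19982, so f ≈ 43.8 / 0.39964 ≈ 109.5988 mm.

109.60 mm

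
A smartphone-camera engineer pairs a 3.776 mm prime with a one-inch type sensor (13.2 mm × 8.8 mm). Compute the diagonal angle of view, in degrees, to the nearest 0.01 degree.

Sensor diagonal = √(13.2² + 8.8²) = √251.6800 ≈ 15.8644 mm.
Angle of view α = 2·arctan(d/2f) with d = 15.8644 mm and f = 3.776 mm.
d/2f = 2.10069; arctan(2.10069) ≈ 64.5440°, so α ≈ 129.0880°.

129.09°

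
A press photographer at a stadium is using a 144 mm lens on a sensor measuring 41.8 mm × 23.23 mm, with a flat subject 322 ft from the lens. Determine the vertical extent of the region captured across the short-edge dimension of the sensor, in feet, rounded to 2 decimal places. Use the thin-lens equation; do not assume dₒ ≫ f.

dₒ: 322 ft × 304.8 mm/ft = 98145.60 mm.
Similar triangles through the lens centre give W/dₒ = h/dᵢ; with 1/f = 1/dₒ + 1/dᵢ this gives W = h·(dₒ − f)/f.
W = 23.23 mm × (98145.6 − 144) / 144 = 23.23 × 680.5666 ≈ 15809.563 mm = 15809.563/304.8 ft = 51.8686 ft.

51.87 ft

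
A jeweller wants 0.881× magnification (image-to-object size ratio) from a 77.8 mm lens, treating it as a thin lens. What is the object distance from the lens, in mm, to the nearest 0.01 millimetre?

166.11 mm

With m = dᵢ/dₒ and 1/f = 1/dₒ + 1/dᵢ, substituting dᵢ = m·dₒ gives 1/f = (1 + 1/m)/dₒ, hence dₒ = f·(1 + 1/m).
dₒ = 77.8 × (1 + 1/0.881) = 77.8 × 2.13507 ≈ 166.109 mm.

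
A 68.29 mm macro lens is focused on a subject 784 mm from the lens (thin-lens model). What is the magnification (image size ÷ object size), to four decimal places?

0.0954×

Thin lens: 1/f = 1/dₒ + 1/dᵢ → 1/dᵢ = 1/68.29 − 1/784 = 0.0133679 mm⁻¹, so dᵢ ≈ 74.8059 mm.
Magnification m = dᵢ/dₒ = 74.8059/784 ≈ 0.09542.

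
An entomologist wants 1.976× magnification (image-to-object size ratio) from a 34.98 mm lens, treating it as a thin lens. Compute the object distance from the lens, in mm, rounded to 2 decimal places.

With m = dᵢ/dₒ and 1/f = 1/dₒ + 1/dᵢ, substituting dᵢ = m·dₒ gives 1/f = (1 + 1/m)/dₒ, hence dₒ = f·(1 + 1/m).
dₒ = 34.98 × (1 + 1/1.976) = 34.98 × 1.50607 ≈ 52.682 mm.

52.68 mm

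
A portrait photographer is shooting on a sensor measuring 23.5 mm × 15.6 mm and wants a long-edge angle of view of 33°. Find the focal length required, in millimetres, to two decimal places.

From α = 2·arctan(w/2f) we get f = w / (2·tan(α/2)).
With w = 23.5 mm and α/2 = 16.5°, tan(α/2) ≈ 0.29621, so f ≈ 23.5 / 0.59243 ≈ 39.6673 mm.

39.67 mm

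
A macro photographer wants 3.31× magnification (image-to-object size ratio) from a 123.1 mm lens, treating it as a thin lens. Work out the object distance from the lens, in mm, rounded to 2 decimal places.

160.29 mm

With m = dᵢ/dₒ and 1/f = 1/dₒ + 1/dᵢ, substituting dᵢ = m·dₒ gives 1/f = (1 + 1/m)/dₒ, hence dₒ = f·(1 + 1/m).
dₒ = 123.1 × (1 + 1/3.31) = 123.1 × 1.30211 ≈ 160.290 mm.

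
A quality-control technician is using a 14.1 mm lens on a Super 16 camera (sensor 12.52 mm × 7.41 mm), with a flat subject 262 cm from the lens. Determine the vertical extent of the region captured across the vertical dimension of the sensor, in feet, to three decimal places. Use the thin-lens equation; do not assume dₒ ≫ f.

dₒ: 262 cm = 2620 mm.
Similar triangles through the lens centre give W/dₒ = h/dᵢ; with 1/f = 1/dₒ + 1/dᵢ this gives W = h·(dₒ − f)/f.
W = 7.41 mm × (2620 − 14.1) / 14.1 = 7.41 × 184.8156 ≈ 1369.484 mm = 1369.484/304.8 ft = 4.49306 ft.

4.493 ft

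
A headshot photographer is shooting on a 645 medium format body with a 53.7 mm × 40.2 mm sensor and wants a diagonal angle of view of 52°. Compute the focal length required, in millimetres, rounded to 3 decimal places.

Sensor diagonal = √(53.7² + 40.2²) = √4499.7300 ≈ 67.0800 mm.
From α = 2·arctan(d/2f) we get f = d / (2·tan(α/2)).
With d = 67.0800 mm and α/2 = 26°, tan(α/2) ≈ 0.48773, so f ≈ 67.0800 / 0.97547 ≈ 68.7672 mm.

68.767 mm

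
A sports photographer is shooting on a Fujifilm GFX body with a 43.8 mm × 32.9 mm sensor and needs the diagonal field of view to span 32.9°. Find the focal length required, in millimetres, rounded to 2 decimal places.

92.76 mm

Sensor diagonal = √(43.8² + 32.9²) = √3000.8500 ≈ 54.7800 mm.
From α = 2·arctan(d/2f) we get f = d / (2·tan(α/2)).
With d = 54.7800 mm and α/2 = 16.45°, tan(α/2) ≈ 0.29526, so f ≈ 54.7800 / 0.59053 ≈ 92.7643 mm.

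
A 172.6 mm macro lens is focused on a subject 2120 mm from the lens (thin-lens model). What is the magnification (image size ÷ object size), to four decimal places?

0.0886×

Thin lens: 1/f = 1/dₒ + 1/dᵢ → 1/dᵢ = 1/172.6 − 1/2120 = 0.0053220 mm⁻¹, so dᵢ ≈ 187.8977 mm.
Magnification m = dᵢ/dₒ = 187.8977/2120 ≈ 0.08863.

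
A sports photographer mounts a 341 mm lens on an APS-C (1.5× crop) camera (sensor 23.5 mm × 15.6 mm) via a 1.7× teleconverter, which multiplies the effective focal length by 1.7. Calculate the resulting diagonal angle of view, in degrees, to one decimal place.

2.8°

Effective focal length f = 341 × 1.7 = 579.7 mm.
Sensor diagonal = √(23.5² + 15.6²) = √795.6100 ≈ 28.2066 mm.
α = 2·arctan(28.207 / (2 × 579.7)) = 2·arctan(0.02433) ≈ 2.7873°.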